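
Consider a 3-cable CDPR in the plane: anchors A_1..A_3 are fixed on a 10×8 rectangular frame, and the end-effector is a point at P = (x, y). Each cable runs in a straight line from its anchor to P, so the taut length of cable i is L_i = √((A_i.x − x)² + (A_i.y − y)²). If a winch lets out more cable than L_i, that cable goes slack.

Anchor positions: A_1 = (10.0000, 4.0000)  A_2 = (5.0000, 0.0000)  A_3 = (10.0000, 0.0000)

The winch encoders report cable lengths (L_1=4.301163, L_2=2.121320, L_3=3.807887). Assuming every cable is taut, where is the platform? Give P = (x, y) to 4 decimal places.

each cable: (A_i−P)·(A_i−P) = L_i²; let q_i = ‖A_i‖²−L_i²
q_1 = 100.0000+16.0000−18.5000 = 97.5000
row 1: 10.0000x + 8.0000y = 77.0000  (q_2=20.5000)
row 2: 0.0000x + 8.0000y = 12.0000  (q_3=85.5000)
Cramer on rows 1–2 → x = 6.5000, y = 1.5000

(6.5000, 1.5000)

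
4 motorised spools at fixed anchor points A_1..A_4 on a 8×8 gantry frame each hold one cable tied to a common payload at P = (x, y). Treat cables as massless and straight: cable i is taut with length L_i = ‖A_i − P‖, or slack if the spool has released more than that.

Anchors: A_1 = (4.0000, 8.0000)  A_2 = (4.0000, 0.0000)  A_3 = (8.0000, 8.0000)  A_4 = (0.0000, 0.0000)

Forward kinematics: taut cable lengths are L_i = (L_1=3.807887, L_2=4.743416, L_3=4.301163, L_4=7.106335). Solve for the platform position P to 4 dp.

circle eqns → linear via eq_j − eq_1; set q_j = A_j·A_j − L_j²
q_1 = 16.0000+64.0000−14.5000 = 65.5000
0.0000·x + 16.0000·y = q_1−q_2 = 72.0000
-8.0000·x + 0.0000·y = q_1−q_3 = -44.0000
8.0000·x + 16.0000·y = q_1−q_4 = 116.0000
solve first two rows → x=5.5000, y=4.5000
check cable 4: ‖A_4−P‖² = 50.5000 ≈ L_4² = 50.5000 ✓

(5.5000, 4.5000)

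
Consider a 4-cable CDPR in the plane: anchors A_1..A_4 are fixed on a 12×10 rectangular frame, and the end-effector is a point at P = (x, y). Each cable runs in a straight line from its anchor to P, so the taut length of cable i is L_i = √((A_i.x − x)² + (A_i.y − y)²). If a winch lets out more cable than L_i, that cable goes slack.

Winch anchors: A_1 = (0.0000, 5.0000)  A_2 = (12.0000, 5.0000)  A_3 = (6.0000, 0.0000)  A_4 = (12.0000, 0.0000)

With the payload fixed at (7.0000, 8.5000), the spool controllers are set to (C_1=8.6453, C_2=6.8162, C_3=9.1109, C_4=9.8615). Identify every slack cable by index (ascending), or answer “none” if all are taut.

cable 1: L_1 = ‖A_1−P‖ = 7.8262;  C_1 = 8.6453 → slack
cable 2: L_2 = ‖A_2−P‖ = 6.1033;  C_2 = 6.8162 → slack
cable 3: L_3 = ‖A_3−P‖ = 8.5586;  C_3 = 9.1109 → slack
cable 4: L_4 = ‖A_4−P‖ = 9.8615;  C_4 = 9.8615 → taut

1, 2, 3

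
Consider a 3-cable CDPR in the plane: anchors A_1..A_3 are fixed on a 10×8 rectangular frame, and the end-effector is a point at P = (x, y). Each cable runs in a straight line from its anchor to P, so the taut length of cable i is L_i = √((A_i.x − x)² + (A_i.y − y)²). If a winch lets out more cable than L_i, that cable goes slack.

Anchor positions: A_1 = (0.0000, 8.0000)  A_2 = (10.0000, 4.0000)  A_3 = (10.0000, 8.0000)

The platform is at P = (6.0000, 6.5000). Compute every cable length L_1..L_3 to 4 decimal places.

L_1: Δ = A_1−P = (-6.0000, 1.5000) → ‖Δ‖ = √38.2500 = 6.1847
L_2: Δ = A_2−P = (4.0000, -2.5000) → ‖Δ‖ = √22.2500 = 4.7170
L_3: Δ = A_3−P = (4.0000, 1.5000) → ‖Δ‖ = √18.2500 = 4.2720

(6.1847, 4.7170, 4.2720)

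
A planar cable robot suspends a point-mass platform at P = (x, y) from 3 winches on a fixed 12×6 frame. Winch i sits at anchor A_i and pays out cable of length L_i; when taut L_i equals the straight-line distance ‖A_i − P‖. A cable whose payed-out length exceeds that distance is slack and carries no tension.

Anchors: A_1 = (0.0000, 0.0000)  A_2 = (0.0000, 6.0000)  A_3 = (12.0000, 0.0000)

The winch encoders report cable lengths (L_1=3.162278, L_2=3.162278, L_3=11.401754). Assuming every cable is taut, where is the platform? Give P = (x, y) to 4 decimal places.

each cable: (A_i−P)·(A_i−P) = L_i²; let c_i = ‖A_i‖²−L_i²
c_1 = 0.0000+0.0000−10.0000 = -10.0000
row 1: 0.0000x − 12.0000y = -36.0000  (c_2=26.0000)
row 2: -24.0000x + 0.0000y = -24.0000  (c_3=14.0000)
Cramer on rows 1–2 → x = 1.0000, y = 3.0000

(1.0000, 3.0000)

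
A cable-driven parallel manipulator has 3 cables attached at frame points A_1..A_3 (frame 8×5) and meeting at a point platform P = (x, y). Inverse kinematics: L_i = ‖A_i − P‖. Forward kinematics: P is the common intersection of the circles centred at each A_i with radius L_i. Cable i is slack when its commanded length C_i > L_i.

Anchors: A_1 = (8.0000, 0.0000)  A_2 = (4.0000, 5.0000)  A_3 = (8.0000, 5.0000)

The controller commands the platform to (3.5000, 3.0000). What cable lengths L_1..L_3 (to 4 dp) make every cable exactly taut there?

(5.4083, 2.0616, 4.9244)

L_1: Δ = A_1−P = (4.5000, -3.0000) → ‖Δ‖ = √29.2500 = 5.4083
L_2: Δ = A_2−P = (0.5000, 2.0000) → ‖Δ‖ = √4.2500 = 2.0616
L_3: Δ = A_3−P = (4.5000, 2.0000) → ‖Δ‖ = √24.2500 = 4.9244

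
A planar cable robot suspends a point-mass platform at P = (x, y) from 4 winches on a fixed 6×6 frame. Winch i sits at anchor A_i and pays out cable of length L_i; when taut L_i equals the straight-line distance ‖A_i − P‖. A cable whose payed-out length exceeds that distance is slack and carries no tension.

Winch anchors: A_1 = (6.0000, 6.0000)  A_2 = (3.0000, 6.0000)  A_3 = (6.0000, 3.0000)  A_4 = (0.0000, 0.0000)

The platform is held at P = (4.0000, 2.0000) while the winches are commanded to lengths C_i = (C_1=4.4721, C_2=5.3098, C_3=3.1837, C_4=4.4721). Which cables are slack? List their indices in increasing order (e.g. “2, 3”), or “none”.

2, 3

cable 1: √((2.0000)²+(4.0000)²)=4.4721, C_1=4.4721: taut
cable 2: √((-1.0000)²+(4.0000)²)=4.1231, C_2=5.3098: slack
cable 3: √((2.0000)²+(1.0000)²)=2.2361, C_3=3.1837: slack
cable 4: √((-4.0000)²+(-2.0000)²)=4.4721, C_4=4.4721: taut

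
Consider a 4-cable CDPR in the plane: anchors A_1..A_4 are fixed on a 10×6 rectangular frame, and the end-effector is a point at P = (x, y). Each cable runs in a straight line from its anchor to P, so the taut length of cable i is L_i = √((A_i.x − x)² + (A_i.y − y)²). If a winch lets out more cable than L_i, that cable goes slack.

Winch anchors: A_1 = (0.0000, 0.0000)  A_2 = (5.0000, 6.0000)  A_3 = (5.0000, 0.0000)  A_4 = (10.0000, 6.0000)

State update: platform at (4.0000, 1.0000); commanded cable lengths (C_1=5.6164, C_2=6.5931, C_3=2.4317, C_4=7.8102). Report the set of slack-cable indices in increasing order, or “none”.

cable 1: L_1 = ‖A_1−P‖ = 4.1231;  C_1 = 5.6164 → slack
cable 2: L_2 = ‖A_2−P‖ = 5.0990;  C_2 = 6.5931 → slack
cable 3: L_3 = ‖A_3−P‖ = 1.4142;  C_3 = 2.4317 → slack
cable 4: L_4 = ‖A_4−P‖ = 7.8102;  C_4 = 7.8102 → taut

1, 2, 3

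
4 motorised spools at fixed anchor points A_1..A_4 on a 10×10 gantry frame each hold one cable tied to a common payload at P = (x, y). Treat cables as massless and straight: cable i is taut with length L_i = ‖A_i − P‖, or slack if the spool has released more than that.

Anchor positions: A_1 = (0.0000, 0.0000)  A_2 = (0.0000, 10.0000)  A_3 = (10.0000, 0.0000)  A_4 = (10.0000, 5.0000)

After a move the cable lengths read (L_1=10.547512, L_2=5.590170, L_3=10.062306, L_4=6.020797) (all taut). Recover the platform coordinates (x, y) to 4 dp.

circle eqns → linear via eq_j − eq_1; set q_j = A_j·A_j − L_j²
q_1 = 0.0000+0.0000−111.2500 = -111.2500
0.0000·x − 20.0000·y = q_1−q_2 = -180.0000
-20.0000·x + 0.0000·y = q_1−q_3 = -110.0000
-20.0000·x − 10.0000·y = q_1−q_4 = -200.0000
solve first two rows → x=5.5000, y=9.0000
check cable 4: ‖A_4−P‖² = 36.2500 ≈ L_4² = 36.2500 ✓

(5.5000, 9.0000)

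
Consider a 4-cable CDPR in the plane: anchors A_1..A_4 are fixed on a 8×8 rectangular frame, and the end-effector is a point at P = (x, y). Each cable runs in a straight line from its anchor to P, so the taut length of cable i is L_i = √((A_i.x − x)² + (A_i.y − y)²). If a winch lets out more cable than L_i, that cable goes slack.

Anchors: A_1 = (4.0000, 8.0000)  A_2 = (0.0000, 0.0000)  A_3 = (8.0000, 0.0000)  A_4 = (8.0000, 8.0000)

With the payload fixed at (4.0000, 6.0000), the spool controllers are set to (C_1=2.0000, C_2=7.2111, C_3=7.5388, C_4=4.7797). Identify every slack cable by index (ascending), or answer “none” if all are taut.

i=1: geometric 2.0000 vs commanded 2.0000 ⇒ taut
i=2: geometric 7.2111 vs commanded 7.2111 ⇒ taut
i=3: geometric 7.2111 vs commanded 7.5388 ⇒ slack
i=4: geometric 4.4721 vs commanded 4.7797 ⇒ slack

3, 4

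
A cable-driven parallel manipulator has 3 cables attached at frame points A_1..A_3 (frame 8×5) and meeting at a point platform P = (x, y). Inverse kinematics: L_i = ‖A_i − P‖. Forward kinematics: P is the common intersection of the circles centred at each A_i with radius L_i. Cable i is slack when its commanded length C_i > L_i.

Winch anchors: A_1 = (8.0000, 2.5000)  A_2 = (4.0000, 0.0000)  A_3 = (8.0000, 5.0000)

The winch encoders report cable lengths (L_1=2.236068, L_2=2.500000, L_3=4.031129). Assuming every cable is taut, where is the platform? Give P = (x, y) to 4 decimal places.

circle eqns → linear via eq_j − eq_1; set k_j = A_j·A_j − L_j²
k_1 = 64.0000+6.2500−5.0000 = 65.2500
8.0000·x + 5.0000·y = k_1−k_2 = 55.5000
0.0000·x − 5.0000·y = k_1−k_3 = -7.5000
solve first two rows → x=6.0000, y=1.5000

(6.0000, 1.5000)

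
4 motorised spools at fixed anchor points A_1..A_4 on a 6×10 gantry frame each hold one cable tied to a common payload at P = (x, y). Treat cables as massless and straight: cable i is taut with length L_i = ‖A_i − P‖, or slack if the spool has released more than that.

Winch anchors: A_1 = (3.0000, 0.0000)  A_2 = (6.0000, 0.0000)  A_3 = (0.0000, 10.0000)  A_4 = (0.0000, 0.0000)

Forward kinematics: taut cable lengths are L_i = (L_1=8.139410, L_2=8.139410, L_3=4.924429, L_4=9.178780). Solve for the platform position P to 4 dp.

circle eqns → linear via eq_j − eq_1; set k_j = A_j·A_j − L_j²
k_1 = 9.0000+0.0000−66.2500 = -57.2500
-6.0000·x + 0.0000·y = k_1−k_2 = -27.0000
6.0000·x − 20.0000·y = k_1−k_3 = -133.0000
6.0000·x + 0.0000·y = k_1−k_4 = 27.0000
solve first two rows → x=4.5000, y=8.0000
check cable 4: ‖A_4−P‖² = 84.2500 ≈ L_4² = 84.2500 ✓

(4.5000, 8.0000)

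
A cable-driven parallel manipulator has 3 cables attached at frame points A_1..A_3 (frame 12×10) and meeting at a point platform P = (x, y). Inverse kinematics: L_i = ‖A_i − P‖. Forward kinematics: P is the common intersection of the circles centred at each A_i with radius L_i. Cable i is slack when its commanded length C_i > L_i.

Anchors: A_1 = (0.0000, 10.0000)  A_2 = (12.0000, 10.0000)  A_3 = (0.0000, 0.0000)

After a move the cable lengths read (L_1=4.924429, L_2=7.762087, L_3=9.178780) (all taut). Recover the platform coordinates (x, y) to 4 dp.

circle eqns → linear via eq_j − eq_1; set c_j = A_j·A_j − L_j²
c_1 = 0.0000+100.0000−24.2500 = 75.7500
-24.0000·x + 0.0000·y = c_1−c_2 = -108.0000
0.0000·x + 20.0000·y = c_1−c_3 = 160.0000
solve first two rows → x=4.5000, y=8.0000

(4.5000, 8.0000)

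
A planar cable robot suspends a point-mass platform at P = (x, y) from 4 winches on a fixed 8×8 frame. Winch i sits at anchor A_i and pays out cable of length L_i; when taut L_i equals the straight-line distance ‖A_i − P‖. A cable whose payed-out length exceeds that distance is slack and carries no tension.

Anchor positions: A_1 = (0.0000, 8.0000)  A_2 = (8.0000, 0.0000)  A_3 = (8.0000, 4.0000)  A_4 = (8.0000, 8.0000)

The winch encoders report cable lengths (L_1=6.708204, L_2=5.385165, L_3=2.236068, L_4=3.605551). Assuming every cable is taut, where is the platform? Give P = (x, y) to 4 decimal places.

(6.0000, 5.0000)

each cable: (A_i−P)·(A_i−P) = L_i²; let c_i = ‖A_i‖²−L_i²
c_1 = 0.0000+64.0000−45.0000 = 19.0000
row 1: -16.0000x + 16.0000y = -16.0000  (c_2=35.0000)
row 2: -16.0000x + 8.0000y = -56.0000  (c_3=75.0000)
row 3: -16.0000x + 0.0000y = -96.0000  (c_4=115.0000)
Cramer on rows 1–2 → x = 6.0000, y = 5.0000
check cable 4: ‖A_4−P‖² = 13.0000 ≈ L_4² = 13.0000 ✓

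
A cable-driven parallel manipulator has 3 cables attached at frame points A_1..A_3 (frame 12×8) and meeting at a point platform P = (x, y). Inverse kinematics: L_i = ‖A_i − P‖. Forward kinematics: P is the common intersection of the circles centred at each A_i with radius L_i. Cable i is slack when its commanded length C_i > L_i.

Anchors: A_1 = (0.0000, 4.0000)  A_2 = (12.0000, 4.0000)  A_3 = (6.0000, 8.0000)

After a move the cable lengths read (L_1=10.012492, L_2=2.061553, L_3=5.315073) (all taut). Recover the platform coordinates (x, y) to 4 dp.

expand ‖A_i−P‖²=L_i² and subtract eq 1 (k_i ≔ ‖A_i‖²−L_i²)
k_1 = 0.0000+16.0000−100.2500 = -84.2500
eq1−eq2 → [-24.0000  0.0000]·P = -240.0000
eq1−eq3 → [-12.0000  -8.0000]·P = -156.0000
2×2 solve → P = (10.0000, 4.5000)

(10.0000, 4.5000)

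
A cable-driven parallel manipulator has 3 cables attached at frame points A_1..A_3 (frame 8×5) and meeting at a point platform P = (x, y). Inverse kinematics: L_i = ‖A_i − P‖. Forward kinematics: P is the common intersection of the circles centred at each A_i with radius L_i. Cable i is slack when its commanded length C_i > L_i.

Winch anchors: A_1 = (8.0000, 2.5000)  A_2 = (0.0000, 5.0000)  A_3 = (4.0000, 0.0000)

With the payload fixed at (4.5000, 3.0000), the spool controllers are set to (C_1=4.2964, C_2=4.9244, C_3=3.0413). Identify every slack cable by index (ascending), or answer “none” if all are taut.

1

cable 1: L_1 = ‖A_1−P‖ = 3.5355;  C_1 = 4.2964 → slack
cable 2: L_2 = ‖A_2−P‖ = 4.9244;  C_2 = 4.9244 → taut
cable 3: L_3 = ‖A_3−P‖ = 3.0414;  C_3 = 3.0413 → taut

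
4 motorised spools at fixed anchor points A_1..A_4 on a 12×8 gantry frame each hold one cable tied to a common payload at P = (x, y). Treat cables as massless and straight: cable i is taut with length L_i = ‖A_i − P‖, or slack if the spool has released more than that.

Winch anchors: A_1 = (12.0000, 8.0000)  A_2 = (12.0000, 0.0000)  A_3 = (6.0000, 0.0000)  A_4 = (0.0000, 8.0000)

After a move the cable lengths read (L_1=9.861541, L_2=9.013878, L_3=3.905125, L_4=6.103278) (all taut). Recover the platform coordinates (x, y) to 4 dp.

each cable: (A_i−P)·(A_i−P) = L_i²; let q_i = ‖A_i‖²−L_i²
q_1 = 144.0000+64.0000−97.2500 = 110.7500
row 1: 0.0000x + 16.0000y = 48.0000  (q_2=62.7500)
row 2: 12.0000x + 16.0000y = 90.0000  (q_3=20.7500)
row 3: 24.0000x + 0.0000y = 84.0000  (q_4=26.7500)
Cramer on rows 1–2 → x = 3.5000, y = 3.0000
check cable 4: ‖A_4−P‖² = 37.2500 ≈ L_4² = 37.2500 ✓

(3.5000, 3.0000)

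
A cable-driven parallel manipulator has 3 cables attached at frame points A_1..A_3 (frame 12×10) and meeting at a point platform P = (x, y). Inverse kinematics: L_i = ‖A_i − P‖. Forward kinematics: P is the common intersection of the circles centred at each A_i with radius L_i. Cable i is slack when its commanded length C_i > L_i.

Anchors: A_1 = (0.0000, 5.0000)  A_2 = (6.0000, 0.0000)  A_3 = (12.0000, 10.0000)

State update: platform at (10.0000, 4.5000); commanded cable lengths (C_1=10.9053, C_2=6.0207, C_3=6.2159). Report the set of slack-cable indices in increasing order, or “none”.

cable 1: L_1 = ‖A_1−P‖ = 10.0125;  C_1 = 10.9053 → slack
cable 2: L_2 = ‖A_2−P‖ = 6.0208;  C_2 = 6.0207 → taut
cable 3: L_3 = ‖A_3−P‖ = 5.8523;  C_3 = 6.2159 → slack

1, 3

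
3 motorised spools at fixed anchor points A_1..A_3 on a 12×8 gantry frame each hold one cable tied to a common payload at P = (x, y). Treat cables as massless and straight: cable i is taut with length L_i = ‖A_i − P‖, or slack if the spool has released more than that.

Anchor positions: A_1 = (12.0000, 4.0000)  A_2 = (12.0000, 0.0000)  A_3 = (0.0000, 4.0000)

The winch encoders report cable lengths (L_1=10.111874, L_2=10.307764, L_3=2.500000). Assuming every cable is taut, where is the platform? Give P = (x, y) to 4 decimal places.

each cable: (A_i−P)·(A_i−P) = L_i²; let c_i = ‖A_i‖²−L_i²
c_1 = 144.0000+16.0000−102.2500 = 57.7500
row 1: 0.0000x + 8.0000y = 20.0000  (c_2=37.7500)
row 2: 24.0000x + 0.0000y = 48.0000  (c_3=9.7500)
Cramer on rows 1–2 → x = 2.0000, y = 2.5000

(2.0000, 2.5000)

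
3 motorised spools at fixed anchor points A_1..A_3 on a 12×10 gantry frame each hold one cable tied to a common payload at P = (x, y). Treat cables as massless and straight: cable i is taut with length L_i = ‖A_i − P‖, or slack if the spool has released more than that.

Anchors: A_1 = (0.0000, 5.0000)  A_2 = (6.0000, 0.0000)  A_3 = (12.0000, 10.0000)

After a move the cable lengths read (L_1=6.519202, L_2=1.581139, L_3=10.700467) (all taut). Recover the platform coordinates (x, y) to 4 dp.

(5.5000, 1.5000)

each cable: (A_i−P)·(A_i−P) = L_i²; let k_i = ‖A_i‖²−L_i²
k_1 = 0.0000+25.0000−42.5000 = -17.5000
row 1: -12.0000x + 10.0000y = -51.0000  (k_2=33.5000)
row 2: -24.0000x − 10.0000y = -147.0000  (k_3=129.5000)
Cramer on rows 1–2 → x = 5.5000, y = 1.5000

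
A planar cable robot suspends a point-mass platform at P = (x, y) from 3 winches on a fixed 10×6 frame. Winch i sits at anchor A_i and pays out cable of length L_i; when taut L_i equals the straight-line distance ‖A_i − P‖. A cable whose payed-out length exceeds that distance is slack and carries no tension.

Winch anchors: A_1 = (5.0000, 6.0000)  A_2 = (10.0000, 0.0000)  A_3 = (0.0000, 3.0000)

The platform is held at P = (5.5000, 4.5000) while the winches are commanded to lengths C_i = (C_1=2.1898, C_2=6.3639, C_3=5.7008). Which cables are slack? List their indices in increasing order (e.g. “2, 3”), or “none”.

cable 1: L_1 = ‖A_1−P‖ = 1.5811;  C_1 = 2.1898 → slack
cable 2: L_2 = ‖A_2−P‖ = 6.3640;  C_2 = 6.3639 → taut
cable 3: L_3 = ‖A_3−P‖ = 5.7009;  C_3 = 5.7008 → taut

1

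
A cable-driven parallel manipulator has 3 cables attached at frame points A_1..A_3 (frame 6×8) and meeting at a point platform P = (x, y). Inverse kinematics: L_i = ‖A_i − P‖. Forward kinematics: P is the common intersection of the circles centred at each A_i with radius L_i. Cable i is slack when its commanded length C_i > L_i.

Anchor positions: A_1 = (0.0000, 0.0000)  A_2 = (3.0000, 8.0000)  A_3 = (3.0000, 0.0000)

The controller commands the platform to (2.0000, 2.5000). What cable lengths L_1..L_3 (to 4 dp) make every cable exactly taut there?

(3.2016, 5.5902, 2.6926)

L_1: Δ = A_1−P = (-2.0000, -2.5000) → ‖Δ‖ = √10.2500 = 3.2016
L_2: Δ = A_2−P = (1.0000, 5.5000) → ‖Δ‖ = √31.2500 = 5.5902
L_3: Δ = A_3−P = (1.0000, -2.5000) → ‖Δ‖ = √7.2500 = 2.6926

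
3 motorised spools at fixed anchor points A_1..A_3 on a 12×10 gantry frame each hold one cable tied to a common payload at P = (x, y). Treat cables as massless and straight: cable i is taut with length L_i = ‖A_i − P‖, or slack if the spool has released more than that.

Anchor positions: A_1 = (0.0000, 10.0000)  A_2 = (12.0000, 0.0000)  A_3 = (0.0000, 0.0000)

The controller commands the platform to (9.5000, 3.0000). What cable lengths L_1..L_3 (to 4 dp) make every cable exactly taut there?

cable 1: Δx=-9.5000, Δy=7.0000; L_1 = √(Δx²+Δy²) = 11.8004
cable 2: Δx=2.5000, Δy=-3.0000; L_2 = √(Δx²+Δy²) = 3.9051
cable 3: Δx=-9.5000, Δy=-3.0000; L_3 = √(Δx²+Δy²) = 9.9624

(11.8004, 3.9051, 9.9624)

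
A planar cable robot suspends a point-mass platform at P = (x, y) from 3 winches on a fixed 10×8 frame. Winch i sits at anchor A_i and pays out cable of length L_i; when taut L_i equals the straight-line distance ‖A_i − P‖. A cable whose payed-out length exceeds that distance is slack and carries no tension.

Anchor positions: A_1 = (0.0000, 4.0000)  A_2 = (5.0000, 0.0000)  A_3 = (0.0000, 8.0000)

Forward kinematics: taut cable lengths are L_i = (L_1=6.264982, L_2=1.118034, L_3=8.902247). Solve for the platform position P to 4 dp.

(5.5000, 1.0000)

expand ‖A_i−P‖²=L_i² and subtract eq 1 (k_i ≔ ‖A_i‖²−L_i²)
k_1 = 0.0000+16.0000−39.2500 = -23.2500
eq1−eq2 → [-10.0000  8.0000]·P = -47.0000
eq1−eq3 → [0.0000  -8.0000]·P = -8.0000
2×2 solve → P = (5.5000, 1.0000)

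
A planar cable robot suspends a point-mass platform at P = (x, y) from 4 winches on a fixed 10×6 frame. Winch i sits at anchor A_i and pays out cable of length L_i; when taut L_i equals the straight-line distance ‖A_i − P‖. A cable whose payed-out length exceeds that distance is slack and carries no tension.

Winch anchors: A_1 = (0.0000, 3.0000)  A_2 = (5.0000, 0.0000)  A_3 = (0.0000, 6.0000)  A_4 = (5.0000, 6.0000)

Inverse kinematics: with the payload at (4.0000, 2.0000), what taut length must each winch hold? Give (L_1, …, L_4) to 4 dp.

(4.1231, 2.2361, 5.6569, 4.1231)

L_1: Δ = A_1−P = (-4.0000, 1.0000) → ‖Δ‖ = √17.0000 = 4.1231
L_2: Δ = A_2−P = (1.0000, -2.0000) → ‖Δ‖ = √5.0000 = 2.2361
L_3: Δ = A_3−P = (-4.0000, 4.0000) → ‖Δ‖ = √32.0000 = 5.6569
L_4: Δ = A_4−P = (1.0000, 4.0000) → ‖Δ‖ = √17.0000 = 4.1231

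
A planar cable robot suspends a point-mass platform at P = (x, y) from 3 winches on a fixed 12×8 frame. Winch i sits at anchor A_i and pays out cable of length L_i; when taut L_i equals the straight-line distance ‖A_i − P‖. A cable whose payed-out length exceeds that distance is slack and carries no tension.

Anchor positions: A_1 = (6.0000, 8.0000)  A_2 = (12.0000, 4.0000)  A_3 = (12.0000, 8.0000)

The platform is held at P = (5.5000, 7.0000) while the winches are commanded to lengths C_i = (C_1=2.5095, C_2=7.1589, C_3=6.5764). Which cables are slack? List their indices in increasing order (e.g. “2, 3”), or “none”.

cable 1: √((0.5000)²+(1.0000)²)=1.1180, C_1=2.5095: slack
cable 2: √((6.5000)²+(-3.0000)²)=7.1589, C_2=7.1589: taut
cable 3: √((6.5000)²+(1.0000)²)=6.5765, C_3=6.5764: taut

1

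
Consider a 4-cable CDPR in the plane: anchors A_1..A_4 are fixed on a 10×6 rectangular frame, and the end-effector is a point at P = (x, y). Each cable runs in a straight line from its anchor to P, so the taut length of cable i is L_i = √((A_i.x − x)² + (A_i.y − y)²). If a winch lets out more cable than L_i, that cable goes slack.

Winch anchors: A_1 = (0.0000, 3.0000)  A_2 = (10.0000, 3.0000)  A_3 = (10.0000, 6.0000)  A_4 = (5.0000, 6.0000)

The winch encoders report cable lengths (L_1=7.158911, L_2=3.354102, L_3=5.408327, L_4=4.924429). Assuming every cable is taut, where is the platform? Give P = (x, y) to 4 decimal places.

expand ‖A_i−P‖²=L_i² and subtract eq 1 (c_i ≔ ‖A_i‖²−L_i²)
c_1 = 0.0000+9.0000−51.2500 = -42.2500
eq1−eq2 → [-20.0000  0.0000]·P = -140.0000
eq1−eq3 → [-20.0000  -6.0000]·P = -149.0000
eq1−eq4 → [-10.0000  -6.0000]·P = -79.0000
2×2 solve → P = (7.0000, 1.5000)
check cable 4: ‖A_4−P‖² = 24.2500 ≈ L_4² = 24.2500 ✓

(7.0000, 1.5000)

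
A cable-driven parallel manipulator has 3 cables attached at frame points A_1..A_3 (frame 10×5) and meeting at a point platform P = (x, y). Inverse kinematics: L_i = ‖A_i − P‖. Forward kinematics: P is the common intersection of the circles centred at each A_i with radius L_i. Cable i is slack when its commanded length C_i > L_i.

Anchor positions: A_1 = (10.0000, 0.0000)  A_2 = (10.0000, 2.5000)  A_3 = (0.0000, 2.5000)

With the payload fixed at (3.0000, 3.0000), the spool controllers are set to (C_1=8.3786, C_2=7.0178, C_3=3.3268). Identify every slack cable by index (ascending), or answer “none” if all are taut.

1, 3

i=1: geometric 7.6158 vs commanded 8.3786 ⇒ slack
i=2: geometric 7.0178 vs commanded 7.0178 ⇒ taut
i=3: geometric 3.0414 vs commanded 3.3268 ⇒ slack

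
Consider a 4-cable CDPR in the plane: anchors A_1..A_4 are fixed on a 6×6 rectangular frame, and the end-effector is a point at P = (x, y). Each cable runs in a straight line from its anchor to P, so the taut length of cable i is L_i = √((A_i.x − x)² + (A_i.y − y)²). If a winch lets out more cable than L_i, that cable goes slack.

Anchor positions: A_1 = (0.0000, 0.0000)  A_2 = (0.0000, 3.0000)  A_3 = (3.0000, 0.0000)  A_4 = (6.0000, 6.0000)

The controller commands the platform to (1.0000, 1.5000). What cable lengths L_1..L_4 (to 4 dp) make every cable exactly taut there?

(1.8028, 1.8028, 2.5000, 6.7268)

cable 1: Δx=-1.0000, Δy=-1.5000; L_1 = √(Δx²+Δy²) = 1.8028
cable 2: Δx=-1.0000, Δy=1.5000; L_2 = √(Δx²+Δy²) = 1.8028
cable 3: Δx=2.0000, Δy=-1.5000; L_3 = √(Δx²+Δy²) = 2.5000
cable 4: Δx=5.0000, Δy=4.5000; L_4 = √(Δx²+Δy²) = 6.7268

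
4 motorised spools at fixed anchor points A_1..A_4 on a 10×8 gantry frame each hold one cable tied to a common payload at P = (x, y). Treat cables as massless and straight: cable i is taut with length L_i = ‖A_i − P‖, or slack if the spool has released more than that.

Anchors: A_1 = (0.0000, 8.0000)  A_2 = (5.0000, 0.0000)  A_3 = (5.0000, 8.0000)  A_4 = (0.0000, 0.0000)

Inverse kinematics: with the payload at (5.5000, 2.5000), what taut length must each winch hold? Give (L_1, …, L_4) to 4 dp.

L_1 = √((0.0000−5.5000)² + (8.0000−2.5000)²) = 7.7782
L_2 = √((5.0000−5.5000)² + (0.0000−2.5000)²) = 2.5495
L_3 = √((5.0000−5.5000)² + (8.0000−2.5000)²) = 5.5227
L_4 = √((0.0000−5.5000)² + (0.0000−2.5000)²) = 6.0415

(7.7782, 2.5495, 5.5227, 6.0415)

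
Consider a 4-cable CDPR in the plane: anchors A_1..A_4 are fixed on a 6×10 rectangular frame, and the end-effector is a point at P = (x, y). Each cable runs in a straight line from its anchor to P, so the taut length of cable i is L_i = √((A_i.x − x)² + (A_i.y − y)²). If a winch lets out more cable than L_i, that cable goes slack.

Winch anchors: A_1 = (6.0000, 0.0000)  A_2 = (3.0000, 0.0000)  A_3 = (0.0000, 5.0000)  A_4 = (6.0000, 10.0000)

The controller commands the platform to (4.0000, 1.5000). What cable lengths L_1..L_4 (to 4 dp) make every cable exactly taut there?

cable 1: Δx=2.0000, Δy=-1.5000; L_1 = √(Δx²+Δy²) = 2.5000
cable 2: Δx=-1.0000, Δy=-1.5000; L_2 = √(Δx²+Δy²) = 1.8028
cable 3: Δx=-4.0000, Δy=3.5000; L_3 = √(Δx²+Δy²) = 5.3151
cable 4: Δx=2.0000, Δy=8.5000; L_4 = √(Δx²+Δy²) = 8.7321

(2.5000, 1.8028, 5.3151, 8.7321)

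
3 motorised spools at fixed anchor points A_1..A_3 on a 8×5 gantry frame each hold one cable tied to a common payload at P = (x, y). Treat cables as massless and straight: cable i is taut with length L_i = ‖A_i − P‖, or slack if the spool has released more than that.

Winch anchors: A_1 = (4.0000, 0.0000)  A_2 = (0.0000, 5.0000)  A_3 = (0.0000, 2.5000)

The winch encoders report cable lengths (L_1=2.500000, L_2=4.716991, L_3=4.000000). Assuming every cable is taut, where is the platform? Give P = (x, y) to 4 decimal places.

(4.0000, 2.5000)

each cable: (A_i−P)·(A_i−P) = L_i²; let q_i = ‖A_i‖²−L_i²
q_1 = 16.0000+0.0000−6.2500 = 9.7500
row 1: 8.0000x − 10.0000y = 7.0000  (q_2=2.7500)
row 2: 8.0000x − 5.0000y = 19.5000  (q_3=-9.7500)
Cramer on rows 1–2 → x = 4.0000, y = 2.5000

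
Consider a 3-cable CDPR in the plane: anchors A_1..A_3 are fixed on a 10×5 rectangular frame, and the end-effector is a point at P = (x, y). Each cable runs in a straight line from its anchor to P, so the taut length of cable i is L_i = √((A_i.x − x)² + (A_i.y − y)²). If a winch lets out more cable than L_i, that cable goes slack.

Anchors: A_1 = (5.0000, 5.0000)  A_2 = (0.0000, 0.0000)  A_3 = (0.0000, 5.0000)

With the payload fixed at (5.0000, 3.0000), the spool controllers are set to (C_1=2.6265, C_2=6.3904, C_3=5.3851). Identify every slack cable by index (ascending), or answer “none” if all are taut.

1, 2

i=1: geometric 2.0000 vs commanded 2.6265 ⇒ slack
i=2: geometric 5.8310 vs commanded 6.3904 ⇒ slack
i=3: geometric 5.3852 vs commanded 5.3851 ⇒ taut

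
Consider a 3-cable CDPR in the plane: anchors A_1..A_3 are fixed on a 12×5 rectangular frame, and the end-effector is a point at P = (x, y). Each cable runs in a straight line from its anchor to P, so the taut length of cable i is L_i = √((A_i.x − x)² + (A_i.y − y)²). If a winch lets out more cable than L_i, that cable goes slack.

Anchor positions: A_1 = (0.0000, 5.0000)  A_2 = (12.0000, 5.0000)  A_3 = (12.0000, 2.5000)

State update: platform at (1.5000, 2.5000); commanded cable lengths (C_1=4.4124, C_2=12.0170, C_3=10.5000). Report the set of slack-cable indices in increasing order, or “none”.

cable 1: L_1 = ‖A_1−P‖ = 2.9155;  C_1 = 4.4124 → slack
cable 2: L_2 = ‖A_2−P‖ = 10.7935;  C_2 = 12.0170 → slack
cable 3: L_3 = ‖A_3−P‖ = 10.5000;  C_3 = 10.5000 → taut

1, 2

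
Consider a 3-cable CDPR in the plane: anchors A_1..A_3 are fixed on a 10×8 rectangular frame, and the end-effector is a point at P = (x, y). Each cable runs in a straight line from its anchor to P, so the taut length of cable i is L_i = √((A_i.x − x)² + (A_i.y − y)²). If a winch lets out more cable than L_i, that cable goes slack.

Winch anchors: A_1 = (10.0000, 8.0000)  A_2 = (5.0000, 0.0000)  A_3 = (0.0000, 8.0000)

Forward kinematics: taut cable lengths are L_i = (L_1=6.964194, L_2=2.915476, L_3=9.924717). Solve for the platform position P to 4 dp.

(7.5000, 1.5000)

expand ‖A_i−P‖²=L_i² and subtract eq 1 (q_i ≔ ‖A_i‖²−L_i²)
q_1 = 100.0000+64.0000−48.5000 = 115.5000
eq1−eq2 → [10.0000  16.0000]·P = 99.0000
eq1−eq3 → [20.0000  0.0000]·P = 150.0000
2×2 solve → P = (7.5000, 1.5000)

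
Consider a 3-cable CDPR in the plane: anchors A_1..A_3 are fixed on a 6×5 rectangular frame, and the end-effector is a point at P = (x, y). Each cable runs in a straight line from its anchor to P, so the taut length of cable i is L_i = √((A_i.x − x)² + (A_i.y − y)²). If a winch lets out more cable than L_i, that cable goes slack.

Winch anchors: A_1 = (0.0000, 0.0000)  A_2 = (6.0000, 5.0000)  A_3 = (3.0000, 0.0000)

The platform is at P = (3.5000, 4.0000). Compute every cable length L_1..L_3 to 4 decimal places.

(5.3151, 2.6926, 4.0311)

L_1 = √((0.0000−3.5000)² + (0.0000−4.0000)²) = 5.3151
L_2 = √((6.0000−3.5000)² + (5.0000−4.0000)²) = 2.6926
L_3 = √((3.0000−3.5000)² + (0.0000−4.0000)²) = 4.0311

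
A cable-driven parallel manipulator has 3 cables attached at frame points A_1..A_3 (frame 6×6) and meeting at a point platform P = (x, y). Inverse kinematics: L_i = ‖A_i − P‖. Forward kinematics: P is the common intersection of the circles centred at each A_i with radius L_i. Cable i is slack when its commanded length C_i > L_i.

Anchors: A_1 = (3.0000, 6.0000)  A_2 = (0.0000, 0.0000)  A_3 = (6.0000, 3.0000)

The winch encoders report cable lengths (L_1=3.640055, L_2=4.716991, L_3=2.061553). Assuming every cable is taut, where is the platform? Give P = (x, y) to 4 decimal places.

each cable: (A_i−P)·(A_i−P) = L_i²; let k_i = ‖A_i‖²−L_i²
k_1 = 9.0000+36.0000−13.2500 = 31.7500
row 1: 6.0000x + 12.0000y = 54.0000  (k_2=-22.2500)
row 2: -6.0000x + 6.0000y = -9.0000  (k_3=40.7500)
Cramer on rows 1–2 → x = 4.0000, y = 2.5000

(4.0000, 2.5000)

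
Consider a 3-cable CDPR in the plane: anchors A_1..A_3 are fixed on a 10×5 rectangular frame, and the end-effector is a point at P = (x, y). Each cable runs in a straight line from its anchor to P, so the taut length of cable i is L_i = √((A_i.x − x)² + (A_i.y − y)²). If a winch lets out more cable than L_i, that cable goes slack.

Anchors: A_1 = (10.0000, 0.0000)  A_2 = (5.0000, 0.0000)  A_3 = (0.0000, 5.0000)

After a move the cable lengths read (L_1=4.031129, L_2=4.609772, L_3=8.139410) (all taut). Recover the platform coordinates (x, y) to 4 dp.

circle eqns → linear via eq_j − eq_1; set k_j = A_j·A_j − L_j²
k_1 = 100.0000+0.0000−16.2500 = 83.7500
10.0000·x + 0.0000·y = k_1−k_2 = 80.0000
20.0000·x − 10.0000·y = k_1−k_3 = 125.0000
solve first two rows → x=8.0000, y=3.5000

(8.0000, 3.5000)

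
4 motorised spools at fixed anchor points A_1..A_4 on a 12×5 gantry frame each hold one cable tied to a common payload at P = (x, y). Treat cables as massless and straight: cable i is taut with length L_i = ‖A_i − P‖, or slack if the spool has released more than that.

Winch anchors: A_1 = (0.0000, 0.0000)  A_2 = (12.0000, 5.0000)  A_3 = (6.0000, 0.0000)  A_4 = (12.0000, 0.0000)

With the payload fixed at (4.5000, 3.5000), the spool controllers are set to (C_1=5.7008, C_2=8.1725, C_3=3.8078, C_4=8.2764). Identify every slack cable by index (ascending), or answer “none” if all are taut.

cable 1: L_1 = ‖A_1−P‖ = 5.7009;  C_1 = 5.7008 → taut
cable 2: L_2 = ‖A_2−P‖ = 7.6485;  C_2 = 8.1725 → slack
cable 3: L_3 = ‖A_3−P‖ = 3.8079;  C_3 = 3.8078 → taut
cable 4: L_4 = ‖A_4−P‖ = 8.2765;  C_4 = 8.2764 → taut

2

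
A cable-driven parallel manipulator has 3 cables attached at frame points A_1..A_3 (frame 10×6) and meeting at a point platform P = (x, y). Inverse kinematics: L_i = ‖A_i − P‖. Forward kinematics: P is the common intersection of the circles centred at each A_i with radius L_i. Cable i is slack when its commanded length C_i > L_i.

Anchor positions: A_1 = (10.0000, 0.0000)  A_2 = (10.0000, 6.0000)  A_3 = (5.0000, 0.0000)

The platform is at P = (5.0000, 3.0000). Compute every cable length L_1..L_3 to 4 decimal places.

L_1: Δ = A_1−P = (5.0000, -3.0000) → ‖Δ‖ = √34.0000 = 5.8310
L_2: Δ = A_2−P = (5.0000, 3.0000) → ‖Δ‖ = √34.0000 = 5.8310
L_3: Δ = A_3−P = (0.0000, -3.0000) → ‖Δ‖ = √9.0000 = 3.0000

(5.8310, 5.8310, 3.0000)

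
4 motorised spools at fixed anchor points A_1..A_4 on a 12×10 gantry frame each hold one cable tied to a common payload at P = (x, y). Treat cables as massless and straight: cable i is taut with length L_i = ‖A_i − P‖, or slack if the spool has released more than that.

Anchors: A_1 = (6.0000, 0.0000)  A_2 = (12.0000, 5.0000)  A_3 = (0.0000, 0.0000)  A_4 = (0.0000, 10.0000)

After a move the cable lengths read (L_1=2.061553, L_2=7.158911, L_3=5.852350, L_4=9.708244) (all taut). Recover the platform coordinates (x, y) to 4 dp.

circle eqns → linear via eq_j − eq_1; set c_j = A_j·A_j − L_j²
c_1 = 36.0000+0.0000−4.2500 = 31.7500
-12.0000·x − 10.0000·y = c_1−c_2 = -86.0000
12.0000·x + 0.0000·y = c_1−c_3 = 66.0000
12.0000·x − 20.0000·y = c_1−c_4 = 26.0000
solve first two rows → x=5.5000, y=2.0000
check cable 4: ‖A_4−P‖² = 94.2500 ≈ L_4² = 94.2500 ✓

(5.5000, 2.0000)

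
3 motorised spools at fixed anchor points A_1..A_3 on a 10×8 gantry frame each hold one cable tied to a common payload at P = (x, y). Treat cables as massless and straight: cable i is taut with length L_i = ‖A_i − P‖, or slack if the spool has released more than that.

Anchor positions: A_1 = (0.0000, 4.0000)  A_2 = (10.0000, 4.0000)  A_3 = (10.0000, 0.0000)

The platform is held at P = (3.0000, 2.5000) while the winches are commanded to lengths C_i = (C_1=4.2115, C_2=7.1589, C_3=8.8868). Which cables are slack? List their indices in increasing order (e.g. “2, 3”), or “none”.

1, 3

i=1: geometric 3.3541 vs commanded 4.2115 ⇒ slack
i=2: geometric 7.1589 vs commanded 7.1589 ⇒ taut
i=3: geometric 7.4330 vs commanded 8.8868 ⇒ slack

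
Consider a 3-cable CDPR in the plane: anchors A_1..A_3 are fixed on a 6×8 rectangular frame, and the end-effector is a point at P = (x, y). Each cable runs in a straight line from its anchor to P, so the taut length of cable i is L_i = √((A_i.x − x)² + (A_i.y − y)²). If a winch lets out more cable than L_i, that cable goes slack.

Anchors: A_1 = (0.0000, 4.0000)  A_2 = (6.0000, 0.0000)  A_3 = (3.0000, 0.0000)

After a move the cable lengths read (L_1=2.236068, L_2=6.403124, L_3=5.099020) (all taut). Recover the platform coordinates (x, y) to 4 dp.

expand ‖A_i−P‖²=L_i² and subtract eq 1 (q_i ≔ ‖A_i‖²−L_i²)
q_1 = 0.0000+16.0000−5.0000 = 11.0000
eq1−eq2 → [-12.0000  8.0000]·P = 16.0000
eq1−eq3 → [-6.0000  8.0000]·P = 28.0000
2×2 solve → P = (2.0000, 5.0000)

(2.0000, 5.0000)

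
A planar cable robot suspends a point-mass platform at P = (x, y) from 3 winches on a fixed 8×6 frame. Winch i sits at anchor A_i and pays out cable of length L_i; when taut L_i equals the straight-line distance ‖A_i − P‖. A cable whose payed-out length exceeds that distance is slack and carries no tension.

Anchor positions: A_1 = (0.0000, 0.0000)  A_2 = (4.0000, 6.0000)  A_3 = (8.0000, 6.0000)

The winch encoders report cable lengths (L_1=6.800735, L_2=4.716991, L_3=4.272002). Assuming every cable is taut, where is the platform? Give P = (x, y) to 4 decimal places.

(6.5000, 2.0000)

each cable: (A_i−P)·(A_i−P) = L_i²; let k_i = ‖A_i‖²−L_i²
k_1 = 0.0000+0.0000−46.2500 = -46.2500
row 1: -8.0000x − 12.0000y = -76.0000  (k_2=29.7500)
row 2: -16.0000x − 12.0000y = -128.0000  (k_3=81.7500)
Cramer on rows 1–2 → x = 6.5000, y = 2.0000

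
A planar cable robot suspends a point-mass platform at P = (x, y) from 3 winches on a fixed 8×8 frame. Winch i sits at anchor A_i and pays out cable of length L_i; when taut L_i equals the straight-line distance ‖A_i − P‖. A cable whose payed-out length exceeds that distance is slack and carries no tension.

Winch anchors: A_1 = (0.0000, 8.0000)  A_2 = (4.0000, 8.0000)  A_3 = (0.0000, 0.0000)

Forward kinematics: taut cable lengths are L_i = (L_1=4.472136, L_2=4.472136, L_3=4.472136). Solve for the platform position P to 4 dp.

each cable: (A_i−P)·(A_i−P) = L_i²; let k_i = ‖A_i‖²−L_i²
k_1 = 0.0000+64.0000−20.0000 = 44.0000
row 1: -8.0000x + 0.0000y = -16.0000  (k_2=60.0000)
row 2: 0.0000x + 16.0000y = 64.0000  (k_3=-20.0000)
Cramer on rows 1–2 → x = 2.0000, y = 4.0000

(2.0000, 4.0000)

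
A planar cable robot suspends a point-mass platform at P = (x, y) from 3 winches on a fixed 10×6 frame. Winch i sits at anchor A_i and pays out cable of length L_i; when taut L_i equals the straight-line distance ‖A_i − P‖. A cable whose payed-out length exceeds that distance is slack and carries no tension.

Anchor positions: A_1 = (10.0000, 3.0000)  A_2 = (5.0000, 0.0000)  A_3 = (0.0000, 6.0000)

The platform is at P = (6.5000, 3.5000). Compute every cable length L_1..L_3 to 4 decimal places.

L_1: Δ = A_1−P = (3.5000, -0.5000) → ‖Δ‖ = √12.5000 = 3.5355
L_2: Δ = A_2−P = (-1.5000, -3.5000) → ‖Δ‖ = √14.5000 = 3.8079
L_3: Δ = A_3−P = (-6.5000, 2.5000) → ‖Δ‖ = √48.5000 = 6.9642

(3.5355, 3.8079, 6.9642)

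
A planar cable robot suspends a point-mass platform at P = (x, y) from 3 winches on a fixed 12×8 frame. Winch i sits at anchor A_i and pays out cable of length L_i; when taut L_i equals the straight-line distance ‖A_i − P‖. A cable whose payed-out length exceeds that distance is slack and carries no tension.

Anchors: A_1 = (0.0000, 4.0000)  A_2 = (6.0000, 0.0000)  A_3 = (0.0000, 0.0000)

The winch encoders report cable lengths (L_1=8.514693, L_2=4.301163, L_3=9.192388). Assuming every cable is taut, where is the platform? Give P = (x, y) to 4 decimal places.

(8.5000, 3.5000)

expand ‖A_i−P‖²=L_i² and subtract eq 1 (q_i ≔ ‖A_i‖²−L_i²)
q_1 = 0.0000+16.0000−72.5000 = -56.5000
eq1−eq2 → [-12.0000  8.0000]·P = -74.0000
eq1−eq3 → [0.0000  8.0000]·P = 28.0000
2×2 solve → P = (8.5000, 3.5000)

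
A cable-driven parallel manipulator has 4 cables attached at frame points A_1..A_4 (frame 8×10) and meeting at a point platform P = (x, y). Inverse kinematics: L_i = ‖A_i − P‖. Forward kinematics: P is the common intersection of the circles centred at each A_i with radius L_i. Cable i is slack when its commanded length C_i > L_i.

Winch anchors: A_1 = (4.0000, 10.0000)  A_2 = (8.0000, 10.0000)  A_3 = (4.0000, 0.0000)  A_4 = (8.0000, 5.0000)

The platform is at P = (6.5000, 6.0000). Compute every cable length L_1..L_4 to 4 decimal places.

cable 1: Δx=-2.5000, Δy=4.0000; L_1 = √(Δx²+Δy²) = 4.7170
cable 2: Δx=1.5000, Δy=4.0000; L_2 = √(Δx²+Δy²) = 4.2720
cable 3: Δx=-2.5000, Δy=-6.0000; L_3 = √(Δx²+Δy²) = 6.5000
cable 4: Δx=1.5000, Δy=-1.0000; L_4 = √(Δx²+Δy²) = 1.8028

(4.7170, 4.2720, 6.5000, 1.8028)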